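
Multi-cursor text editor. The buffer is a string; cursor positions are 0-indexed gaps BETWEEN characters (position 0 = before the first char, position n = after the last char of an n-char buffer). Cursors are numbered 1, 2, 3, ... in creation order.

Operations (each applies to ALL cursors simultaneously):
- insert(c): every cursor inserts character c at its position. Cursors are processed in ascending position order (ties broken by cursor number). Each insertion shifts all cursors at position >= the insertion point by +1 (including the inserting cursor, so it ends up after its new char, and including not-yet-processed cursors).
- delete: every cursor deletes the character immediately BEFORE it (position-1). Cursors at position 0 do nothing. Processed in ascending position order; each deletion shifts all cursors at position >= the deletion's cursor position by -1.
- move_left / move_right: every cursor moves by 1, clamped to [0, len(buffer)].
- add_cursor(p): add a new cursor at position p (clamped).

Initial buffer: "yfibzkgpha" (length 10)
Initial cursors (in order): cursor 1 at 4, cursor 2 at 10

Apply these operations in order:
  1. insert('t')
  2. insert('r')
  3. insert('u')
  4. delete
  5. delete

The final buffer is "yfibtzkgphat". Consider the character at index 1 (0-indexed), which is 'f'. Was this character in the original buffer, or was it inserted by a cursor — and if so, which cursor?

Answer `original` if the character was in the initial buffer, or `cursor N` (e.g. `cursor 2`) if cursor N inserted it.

After op 1 (insert('t')): buffer="yfibtzkgphat" (len 12), cursors c1@5 c2@12, authorship ....1......2
After op 2 (insert('r')): buffer="yfibtrzkgphatr" (len 14), cursors c1@6 c2@14, authorship ....11......22
After op 3 (insert('u')): buffer="yfibtruzkgphatru" (len 16), cursors c1@7 c2@16, authorship ....111......222
After op 4 (delete): buffer="yfibtrzkgphatr" (len 14), cursors c1@6 c2@14, authorship ....11......22
After op 5 (delete): buffer="yfibtzkgphat" (len 12), cursors c1@5 c2@12, authorship ....1......2
Authorship (.=original, N=cursor N): . . . . 1 . . . . . . 2
Index 1: author = original

Answer: original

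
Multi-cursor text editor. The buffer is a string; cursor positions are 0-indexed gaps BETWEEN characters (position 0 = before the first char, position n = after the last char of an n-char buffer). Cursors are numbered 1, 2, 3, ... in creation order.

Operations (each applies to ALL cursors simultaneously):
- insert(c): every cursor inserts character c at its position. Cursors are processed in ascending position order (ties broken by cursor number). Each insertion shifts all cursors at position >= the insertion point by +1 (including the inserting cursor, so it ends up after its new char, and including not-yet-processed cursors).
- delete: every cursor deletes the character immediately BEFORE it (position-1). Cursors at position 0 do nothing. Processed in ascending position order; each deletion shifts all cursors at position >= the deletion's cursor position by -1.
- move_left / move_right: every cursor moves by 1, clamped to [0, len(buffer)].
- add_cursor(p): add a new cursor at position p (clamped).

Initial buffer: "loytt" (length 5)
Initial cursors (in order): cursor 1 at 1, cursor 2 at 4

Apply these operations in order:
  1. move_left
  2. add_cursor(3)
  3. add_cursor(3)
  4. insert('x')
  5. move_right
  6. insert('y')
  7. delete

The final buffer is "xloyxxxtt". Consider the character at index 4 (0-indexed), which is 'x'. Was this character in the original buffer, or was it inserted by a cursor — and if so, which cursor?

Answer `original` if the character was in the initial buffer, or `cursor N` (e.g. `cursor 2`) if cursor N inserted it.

After op 1 (move_left): buffer="loytt" (len 5), cursors c1@0 c2@3, authorship .....
After op 2 (add_cursor(3)): buffer="loytt" (len 5), cursors c1@0 c2@3 c3@3, authorship .....
After op 3 (add_cursor(3)): buffer="loytt" (len 5), cursors c1@0 c2@3 c3@3 c4@3, authorship .....
After op 4 (insert('x')): buffer="xloyxxxtt" (len 9), cursors c1@1 c2@7 c3@7 c4@7, authorship 1...234..
After op 5 (move_right): buffer="xloyxxxtt" (len 9), cursors c1@2 c2@8 c3@8 c4@8, authorship 1...234..
After op 6 (insert('y')): buffer="xlyoyxxxtyyyt" (len 13), cursors c1@3 c2@12 c3@12 c4@12, authorship 1.1..234.234.
After op 7 (delete): buffer="xloyxxxtt" (len 9), cursors c1@2 c2@8 c3@8 c4@8, authorship 1...234..
Authorship (.=original, N=cursor N): 1 . . . 2 3 4 . .
Index 4: author = 2

Answer: cursor 2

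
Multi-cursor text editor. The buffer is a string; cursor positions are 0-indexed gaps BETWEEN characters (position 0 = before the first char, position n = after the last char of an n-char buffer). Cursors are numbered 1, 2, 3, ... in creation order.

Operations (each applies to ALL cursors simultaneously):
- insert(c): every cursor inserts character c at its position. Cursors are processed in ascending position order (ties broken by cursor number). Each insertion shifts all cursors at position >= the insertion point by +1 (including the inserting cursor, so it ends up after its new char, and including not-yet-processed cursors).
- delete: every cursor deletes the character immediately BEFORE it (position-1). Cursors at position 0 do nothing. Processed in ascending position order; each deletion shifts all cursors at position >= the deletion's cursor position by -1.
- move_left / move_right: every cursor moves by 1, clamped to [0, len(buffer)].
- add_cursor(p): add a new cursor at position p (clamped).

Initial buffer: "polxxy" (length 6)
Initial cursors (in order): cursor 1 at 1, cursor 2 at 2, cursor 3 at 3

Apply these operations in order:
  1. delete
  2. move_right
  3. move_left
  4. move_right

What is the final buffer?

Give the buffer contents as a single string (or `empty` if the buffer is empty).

After op 1 (delete): buffer="xxy" (len 3), cursors c1@0 c2@0 c3@0, authorship ...
After op 2 (move_right): buffer="xxy" (len 3), cursors c1@1 c2@1 c3@1, authorship ...
After op 3 (move_left): buffer="xxy" (len 3), cursors c1@0 c2@0 c3@0, authorship ...
After op 4 (move_right): buffer="xxy" (len 3), cursors c1@1 c2@1 c3@1, authorship ...

Answer: xxy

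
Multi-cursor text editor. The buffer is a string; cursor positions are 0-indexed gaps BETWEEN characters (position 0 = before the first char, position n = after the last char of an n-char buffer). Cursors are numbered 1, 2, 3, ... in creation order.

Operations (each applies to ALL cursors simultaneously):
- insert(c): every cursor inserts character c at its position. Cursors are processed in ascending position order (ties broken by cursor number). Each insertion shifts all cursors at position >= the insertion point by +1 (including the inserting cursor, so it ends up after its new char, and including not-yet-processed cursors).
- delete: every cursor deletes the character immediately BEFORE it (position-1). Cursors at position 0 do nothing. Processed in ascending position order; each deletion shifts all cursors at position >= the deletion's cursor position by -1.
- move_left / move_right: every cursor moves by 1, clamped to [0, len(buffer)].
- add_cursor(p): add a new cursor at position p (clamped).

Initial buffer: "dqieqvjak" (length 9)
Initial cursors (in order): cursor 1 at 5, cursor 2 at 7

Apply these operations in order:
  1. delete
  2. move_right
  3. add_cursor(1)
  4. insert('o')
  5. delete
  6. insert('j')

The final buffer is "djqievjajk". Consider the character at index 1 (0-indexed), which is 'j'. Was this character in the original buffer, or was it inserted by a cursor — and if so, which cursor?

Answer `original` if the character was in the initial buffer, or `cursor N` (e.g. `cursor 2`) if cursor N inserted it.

After op 1 (delete): buffer="dqievak" (len 7), cursors c1@4 c2@5, authorship .......
After op 2 (move_right): buffer="dqievak" (len 7), cursors c1@5 c2@6, authorship .......
After op 3 (add_cursor(1)): buffer="dqievak" (len 7), cursors c3@1 c1@5 c2@6, authorship .......
After op 4 (insert('o')): buffer="doqievoaok" (len 10), cursors c3@2 c1@7 c2@9, authorship .3....1.2.
After op 5 (delete): buffer="dqievak" (len 7), cursors c3@1 c1@5 c2@6, authorship .......
After op 6 (insert('j')): buffer="djqievjajk" (len 10), cursors c3@2 c1@7 c2@9, authorship .3....1.2.
Authorship (.=original, N=cursor N): . 3 . . . . 1 . 2 .
Index 1: author = 3

Answer: cursor 3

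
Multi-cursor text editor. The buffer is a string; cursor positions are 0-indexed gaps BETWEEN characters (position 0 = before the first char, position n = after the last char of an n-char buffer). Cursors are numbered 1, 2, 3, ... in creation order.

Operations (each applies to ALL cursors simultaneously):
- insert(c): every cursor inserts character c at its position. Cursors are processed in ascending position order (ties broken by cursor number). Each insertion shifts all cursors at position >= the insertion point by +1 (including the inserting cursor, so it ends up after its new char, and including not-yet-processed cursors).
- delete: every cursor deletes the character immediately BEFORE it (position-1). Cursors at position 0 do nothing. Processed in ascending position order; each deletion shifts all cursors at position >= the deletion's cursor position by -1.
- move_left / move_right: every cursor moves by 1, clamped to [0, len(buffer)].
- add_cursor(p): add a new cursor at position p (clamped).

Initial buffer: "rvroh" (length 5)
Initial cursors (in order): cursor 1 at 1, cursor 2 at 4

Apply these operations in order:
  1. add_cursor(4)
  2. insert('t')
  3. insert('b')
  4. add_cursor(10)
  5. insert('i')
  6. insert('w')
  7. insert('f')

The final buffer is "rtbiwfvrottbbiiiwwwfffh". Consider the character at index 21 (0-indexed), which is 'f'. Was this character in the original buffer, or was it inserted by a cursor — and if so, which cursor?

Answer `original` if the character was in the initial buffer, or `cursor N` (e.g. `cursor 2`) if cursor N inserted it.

After op 1 (add_cursor(4)): buffer="rvroh" (len 5), cursors c1@1 c2@4 c3@4, authorship .....
After op 2 (insert('t')): buffer="rtvrotth" (len 8), cursors c1@2 c2@7 c3@7, authorship .1...23.
After op 3 (insert('b')): buffer="rtbvrottbbh" (len 11), cursors c1@3 c2@10 c3@10, authorship .11...2323.
After op 4 (add_cursor(10)): buffer="rtbvrottbbh" (len 11), cursors c1@3 c2@10 c3@10 c4@10, authorship .11...2323.
After op 5 (insert('i')): buffer="rtbivrottbbiiih" (len 15), cursors c1@4 c2@14 c3@14 c4@14, authorship .111...2323234.
After op 6 (insert('w')): buffer="rtbiwvrottbbiiiwwwh" (len 19), cursors c1@5 c2@18 c3@18 c4@18, authorship .1111...2323234234.
After op 7 (insert('f')): buffer="rtbiwfvrottbbiiiwwwfffh" (len 23), cursors c1@6 c2@22 c3@22 c4@22, authorship .11111...2323234234234.
Authorship (.=original, N=cursor N): . 1 1 1 1 1 . . . 2 3 2 3 2 3 4 2 3 4 2 3 4 .
Index 21: author = 4

Answer: cursor 4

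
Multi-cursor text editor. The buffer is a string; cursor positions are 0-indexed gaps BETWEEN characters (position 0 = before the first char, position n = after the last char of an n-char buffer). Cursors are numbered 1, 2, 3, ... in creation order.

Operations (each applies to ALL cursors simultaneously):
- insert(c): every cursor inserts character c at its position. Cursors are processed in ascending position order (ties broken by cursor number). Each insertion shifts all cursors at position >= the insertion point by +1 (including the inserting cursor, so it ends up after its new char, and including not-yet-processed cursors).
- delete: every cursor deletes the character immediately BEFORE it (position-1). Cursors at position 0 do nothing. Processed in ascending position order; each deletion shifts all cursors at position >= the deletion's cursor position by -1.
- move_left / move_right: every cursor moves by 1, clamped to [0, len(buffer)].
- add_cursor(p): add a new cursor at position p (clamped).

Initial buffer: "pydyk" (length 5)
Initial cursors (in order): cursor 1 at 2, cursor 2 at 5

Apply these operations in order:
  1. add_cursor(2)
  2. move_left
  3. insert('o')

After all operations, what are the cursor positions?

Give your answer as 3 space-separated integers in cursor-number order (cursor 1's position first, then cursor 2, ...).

Answer: 3 7 3

Derivation:
After op 1 (add_cursor(2)): buffer="pydyk" (len 5), cursors c1@2 c3@2 c2@5, authorship .....
After op 2 (move_left): buffer="pydyk" (len 5), cursors c1@1 c3@1 c2@4, authorship .....
After op 3 (insert('o')): buffer="pooydyok" (len 8), cursors c1@3 c3@3 c2@7, authorship .13...2.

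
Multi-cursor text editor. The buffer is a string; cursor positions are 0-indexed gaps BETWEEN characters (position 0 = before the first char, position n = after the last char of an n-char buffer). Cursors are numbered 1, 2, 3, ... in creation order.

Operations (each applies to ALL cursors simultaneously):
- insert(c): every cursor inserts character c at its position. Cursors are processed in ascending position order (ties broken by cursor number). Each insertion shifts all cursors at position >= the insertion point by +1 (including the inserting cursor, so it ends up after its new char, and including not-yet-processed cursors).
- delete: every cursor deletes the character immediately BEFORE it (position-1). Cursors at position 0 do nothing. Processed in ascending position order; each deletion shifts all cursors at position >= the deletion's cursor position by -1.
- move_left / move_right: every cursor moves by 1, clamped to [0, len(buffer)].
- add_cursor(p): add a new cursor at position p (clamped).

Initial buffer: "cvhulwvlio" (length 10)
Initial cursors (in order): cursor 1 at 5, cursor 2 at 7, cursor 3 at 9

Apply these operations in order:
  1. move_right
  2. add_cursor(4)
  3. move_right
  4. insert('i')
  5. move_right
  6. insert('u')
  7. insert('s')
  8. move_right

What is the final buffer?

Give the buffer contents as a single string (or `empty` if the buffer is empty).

After op 1 (move_right): buffer="cvhulwvlio" (len 10), cursors c1@6 c2@8 c3@10, authorship ..........
After op 2 (add_cursor(4)): buffer="cvhulwvlio" (len 10), cursors c4@4 c1@6 c2@8 c3@10, authorship ..........
After op 3 (move_right): buffer="cvhulwvlio" (len 10), cursors c4@5 c1@7 c2@9 c3@10, authorship ..........
After op 4 (insert('i')): buffer="cvhuliwviliioi" (len 14), cursors c4@6 c1@9 c2@12 c3@14, authorship .....4..1..2.3
After op 5 (move_right): buffer="cvhuliwviliioi" (len 14), cursors c4@7 c1@10 c2@13 c3@14, authorship .....4..1..2.3
After op 6 (insert('u')): buffer="cvhuliwuviluiiouiu" (len 18), cursors c4@8 c1@12 c2@16 c3@18, authorship .....4.4.1.1.2.233
After op 7 (insert('s')): buffer="cvhuliwusvilusiiousius" (len 22), cursors c4@9 c1@14 c2@19 c3@22, authorship .....4.44.1.11.2.22333
After op 8 (move_right): buffer="cvhuliwusvilusiiousius" (len 22), cursors c4@10 c1@15 c2@20 c3@22, authorship .....4.44.1.11.2.22333

Answer: cvhuliwusvilusiiousius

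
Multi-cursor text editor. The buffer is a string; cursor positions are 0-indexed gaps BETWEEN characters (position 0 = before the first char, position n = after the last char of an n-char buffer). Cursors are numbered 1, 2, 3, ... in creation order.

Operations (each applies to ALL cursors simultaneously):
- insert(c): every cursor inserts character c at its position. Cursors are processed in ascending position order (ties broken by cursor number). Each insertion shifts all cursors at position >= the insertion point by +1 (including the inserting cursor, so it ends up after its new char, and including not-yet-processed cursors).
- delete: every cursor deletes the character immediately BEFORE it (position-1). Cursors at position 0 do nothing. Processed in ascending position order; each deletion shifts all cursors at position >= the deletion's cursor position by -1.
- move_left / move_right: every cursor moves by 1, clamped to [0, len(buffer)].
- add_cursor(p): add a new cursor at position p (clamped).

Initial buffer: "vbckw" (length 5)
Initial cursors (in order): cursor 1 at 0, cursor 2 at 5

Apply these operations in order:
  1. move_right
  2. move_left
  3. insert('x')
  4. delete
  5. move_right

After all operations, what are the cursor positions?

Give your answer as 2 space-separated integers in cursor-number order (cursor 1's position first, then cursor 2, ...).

After op 1 (move_right): buffer="vbckw" (len 5), cursors c1@1 c2@5, authorship .....
After op 2 (move_left): buffer="vbckw" (len 5), cursors c1@0 c2@4, authorship .....
After op 3 (insert('x')): buffer="xvbckxw" (len 7), cursors c1@1 c2@6, authorship 1....2.
After op 4 (delete): buffer="vbckw" (len 5), cursors c1@0 c2@4, authorship .....
After op 5 (move_right): buffer="vbckw" (len 5), cursors c1@1 c2@5, authorship .....

Answer: 1 5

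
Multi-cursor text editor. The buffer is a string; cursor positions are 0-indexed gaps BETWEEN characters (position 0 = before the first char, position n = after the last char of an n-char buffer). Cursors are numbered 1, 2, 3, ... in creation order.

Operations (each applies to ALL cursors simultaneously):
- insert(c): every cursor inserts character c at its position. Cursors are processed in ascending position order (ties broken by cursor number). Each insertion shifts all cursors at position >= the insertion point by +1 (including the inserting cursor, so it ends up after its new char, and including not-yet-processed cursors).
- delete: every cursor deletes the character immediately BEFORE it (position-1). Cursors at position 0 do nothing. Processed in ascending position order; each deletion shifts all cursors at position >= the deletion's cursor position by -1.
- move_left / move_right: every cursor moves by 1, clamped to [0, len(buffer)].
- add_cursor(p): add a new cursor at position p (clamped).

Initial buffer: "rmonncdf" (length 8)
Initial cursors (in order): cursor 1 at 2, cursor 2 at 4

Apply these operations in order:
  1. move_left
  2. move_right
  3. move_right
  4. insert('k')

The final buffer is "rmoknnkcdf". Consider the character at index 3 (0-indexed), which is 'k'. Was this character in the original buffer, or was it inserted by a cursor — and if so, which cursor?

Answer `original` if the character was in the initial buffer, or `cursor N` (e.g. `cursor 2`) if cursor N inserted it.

After op 1 (move_left): buffer="rmonncdf" (len 8), cursors c1@1 c2@3, authorship ........
After op 2 (move_right): buffer="rmonncdf" (len 8), cursors c1@2 c2@4, authorship ........
After op 3 (move_right): buffer="rmonncdf" (len 8), cursors c1@3 c2@5, authorship ........
After op 4 (insert('k')): buffer="rmoknnkcdf" (len 10), cursors c1@4 c2@7, authorship ...1..2...
Authorship (.=original, N=cursor N): . . . 1 . . 2 . . .
Index 3: author = 1

Answer: cursor 1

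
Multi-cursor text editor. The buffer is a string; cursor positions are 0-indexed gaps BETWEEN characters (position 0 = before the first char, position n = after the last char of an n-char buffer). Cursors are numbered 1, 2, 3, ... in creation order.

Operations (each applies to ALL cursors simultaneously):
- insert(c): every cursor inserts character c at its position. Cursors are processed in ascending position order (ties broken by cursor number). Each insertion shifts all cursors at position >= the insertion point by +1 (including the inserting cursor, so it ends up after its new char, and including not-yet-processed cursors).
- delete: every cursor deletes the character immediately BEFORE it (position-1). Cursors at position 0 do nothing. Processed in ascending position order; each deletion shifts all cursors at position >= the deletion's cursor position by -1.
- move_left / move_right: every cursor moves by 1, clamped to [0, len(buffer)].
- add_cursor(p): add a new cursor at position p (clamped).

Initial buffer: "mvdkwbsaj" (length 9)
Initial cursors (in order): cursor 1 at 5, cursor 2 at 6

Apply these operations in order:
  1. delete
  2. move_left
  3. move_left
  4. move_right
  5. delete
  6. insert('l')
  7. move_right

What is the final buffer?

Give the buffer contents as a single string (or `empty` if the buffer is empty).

After op 1 (delete): buffer="mvdksaj" (len 7), cursors c1@4 c2@4, authorship .......
After op 2 (move_left): buffer="mvdksaj" (len 7), cursors c1@3 c2@3, authorship .......
After op 3 (move_left): buffer="mvdksaj" (len 7), cursors c1@2 c2@2, authorship .......
After op 4 (move_right): buffer="mvdksaj" (len 7), cursors c1@3 c2@3, authorship .......
After op 5 (delete): buffer="mksaj" (len 5), cursors c1@1 c2@1, authorship .....
After op 6 (insert('l')): buffer="mllksaj" (len 7), cursors c1@3 c2@3, authorship .12....
After op 7 (move_right): buffer="mllksaj" (len 7), cursors c1@4 c2@4, authorship .12....

Answer: mllksaj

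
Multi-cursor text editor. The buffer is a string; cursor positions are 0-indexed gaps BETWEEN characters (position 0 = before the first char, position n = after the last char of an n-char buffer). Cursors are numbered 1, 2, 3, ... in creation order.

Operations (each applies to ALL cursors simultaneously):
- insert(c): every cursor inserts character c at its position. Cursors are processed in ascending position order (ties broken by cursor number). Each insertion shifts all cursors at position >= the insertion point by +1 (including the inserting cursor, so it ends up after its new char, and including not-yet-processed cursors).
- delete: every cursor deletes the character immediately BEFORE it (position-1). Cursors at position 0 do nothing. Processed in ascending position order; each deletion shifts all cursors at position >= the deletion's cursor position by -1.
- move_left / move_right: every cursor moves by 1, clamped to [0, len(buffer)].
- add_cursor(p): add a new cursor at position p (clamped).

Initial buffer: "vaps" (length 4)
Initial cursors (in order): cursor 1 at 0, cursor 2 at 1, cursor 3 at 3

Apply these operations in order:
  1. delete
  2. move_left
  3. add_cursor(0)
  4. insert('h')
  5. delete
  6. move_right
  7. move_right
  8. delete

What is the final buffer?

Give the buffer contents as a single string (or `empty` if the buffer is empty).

Answer: empty

Derivation:
After op 1 (delete): buffer="as" (len 2), cursors c1@0 c2@0 c3@1, authorship ..
After op 2 (move_left): buffer="as" (len 2), cursors c1@0 c2@0 c3@0, authorship ..
After op 3 (add_cursor(0)): buffer="as" (len 2), cursors c1@0 c2@0 c3@0 c4@0, authorship ..
After op 4 (insert('h')): buffer="hhhhas" (len 6), cursors c1@4 c2@4 c3@4 c4@4, authorship 1234..
After op 5 (delete): buffer="as" (len 2), cursors c1@0 c2@0 c3@0 c4@0, authorship ..
After op 6 (move_right): buffer="as" (len 2), cursors c1@1 c2@1 c3@1 c4@1, authorship ..
After op 7 (move_right): buffer="as" (len 2), cursors c1@2 c2@2 c3@2 c4@2, authorship ..
After op 8 (delete): buffer="" (len 0), cursors c1@0 c2@0 c3@0 c4@0, authorship 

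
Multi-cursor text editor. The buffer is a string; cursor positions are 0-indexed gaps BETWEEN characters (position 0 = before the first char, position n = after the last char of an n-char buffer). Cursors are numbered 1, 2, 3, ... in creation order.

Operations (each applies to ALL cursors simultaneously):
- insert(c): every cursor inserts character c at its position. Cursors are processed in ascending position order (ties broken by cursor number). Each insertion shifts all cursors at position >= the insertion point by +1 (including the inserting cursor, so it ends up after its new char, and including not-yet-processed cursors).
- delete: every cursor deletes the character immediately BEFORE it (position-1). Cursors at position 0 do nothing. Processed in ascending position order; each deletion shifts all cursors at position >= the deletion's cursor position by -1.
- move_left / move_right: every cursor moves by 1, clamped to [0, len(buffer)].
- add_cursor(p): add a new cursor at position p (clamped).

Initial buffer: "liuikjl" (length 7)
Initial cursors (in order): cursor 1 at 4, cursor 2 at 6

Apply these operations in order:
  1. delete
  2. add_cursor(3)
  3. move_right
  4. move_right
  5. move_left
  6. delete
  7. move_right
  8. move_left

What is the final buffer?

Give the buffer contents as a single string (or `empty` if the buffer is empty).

After op 1 (delete): buffer="liukl" (len 5), cursors c1@3 c2@4, authorship .....
After op 2 (add_cursor(3)): buffer="liukl" (len 5), cursors c1@3 c3@3 c2@4, authorship .....
After op 3 (move_right): buffer="liukl" (len 5), cursors c1@4 c3@4 c2@5, authorship .....
After op 4 (move_right): buffer="liukl" (len 5), cursors c1@5 c2@5 c3@5, authorship .....
After op 5 (move_left): buffer="liukl" (len 5), cursors c1@4 c2@4 c3@4, authorship .....
After op 6 (delete): buffer="ll" (len 2), cursors c1@1 c2@1 c3@1, authorship ..
After op 7 (move_right): buffer="ll" (len 2), cursors c1@2 c2@2 c3@2, authorship ..
After op 8 (move_left): buffer="ll" (len 2), cursors c1@1 c2@1 c3@1, authorship ..

Answer: ll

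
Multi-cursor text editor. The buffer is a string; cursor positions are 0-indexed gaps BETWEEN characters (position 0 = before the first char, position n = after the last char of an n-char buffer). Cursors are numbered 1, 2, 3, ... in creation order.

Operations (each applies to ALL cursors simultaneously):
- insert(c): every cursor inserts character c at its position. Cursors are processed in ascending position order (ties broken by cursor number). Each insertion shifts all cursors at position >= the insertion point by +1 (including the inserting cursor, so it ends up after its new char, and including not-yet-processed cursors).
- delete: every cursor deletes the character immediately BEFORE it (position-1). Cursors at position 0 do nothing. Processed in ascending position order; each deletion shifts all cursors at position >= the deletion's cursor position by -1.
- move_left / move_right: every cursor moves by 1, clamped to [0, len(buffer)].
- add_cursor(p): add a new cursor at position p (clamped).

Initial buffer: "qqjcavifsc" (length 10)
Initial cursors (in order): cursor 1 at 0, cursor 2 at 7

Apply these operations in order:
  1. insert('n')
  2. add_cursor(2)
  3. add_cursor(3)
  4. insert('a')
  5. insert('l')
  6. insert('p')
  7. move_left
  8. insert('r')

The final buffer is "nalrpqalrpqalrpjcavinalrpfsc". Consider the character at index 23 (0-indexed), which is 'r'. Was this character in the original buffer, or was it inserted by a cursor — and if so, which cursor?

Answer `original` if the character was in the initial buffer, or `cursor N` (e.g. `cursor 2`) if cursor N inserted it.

After op 1 (insert('n')): buffer="nqqjcavinfsc" (len 12), cursors c1@1 c2@9, authorship 1.......2...
After op 2 (add_cursor(2)): buffer="nqqjcavinfsc" (len 12), cursors c1@1 c3@2 c2@9, authorship 1.......2...
After op 3 (add_cursor(3)): buffer="nqqjcavinfsc" (len 12), cursors c1@1 c3@2 c4@3 c2@9, authorship 1.......2...
After op 4 (insert('a')): buffer="naqaqajcavinafsc" (len 16), cursors c1@2 c3@4 c4@6 c2@13, authorship 11.3.4.....22...
After op 5 (insert('l')): buffer="nalqalqaljcavinalfsc" (len 20), cursors c1@3 c3@6 c4@9 c2@17, authorship 111.33.44.....222...
After op 6 (insert('p')): buffer="nalpqalpqalpjcavinalpfsc" (len 24), cursors c1@4 c3@8 c4@12 c2@21, authorship 1111.333.444.....2222...
After op 7 (move_left): buffer="nalpqalpqalpjcavinalpfsc" (len 24), cursors c1@3 c3@7 c4@11 c2@20, authorship 1111.333.444.....2222...
After op 8 (insert('r')): buffer="nalrpqalrpqalrpjcavinalrpfsc" (len 28), cursors c1@4 c3@9 c4@14 c2@24, authorship 11111.3333.4444.....22222...
Authorship (.=original, N=cursor N): 1 1 1 1 1 . 3 3 3 3 . 4 4 4 4 . . . . . 2 2 2 2 2 . . .
Index 23: author = 2

Answer: cursor 2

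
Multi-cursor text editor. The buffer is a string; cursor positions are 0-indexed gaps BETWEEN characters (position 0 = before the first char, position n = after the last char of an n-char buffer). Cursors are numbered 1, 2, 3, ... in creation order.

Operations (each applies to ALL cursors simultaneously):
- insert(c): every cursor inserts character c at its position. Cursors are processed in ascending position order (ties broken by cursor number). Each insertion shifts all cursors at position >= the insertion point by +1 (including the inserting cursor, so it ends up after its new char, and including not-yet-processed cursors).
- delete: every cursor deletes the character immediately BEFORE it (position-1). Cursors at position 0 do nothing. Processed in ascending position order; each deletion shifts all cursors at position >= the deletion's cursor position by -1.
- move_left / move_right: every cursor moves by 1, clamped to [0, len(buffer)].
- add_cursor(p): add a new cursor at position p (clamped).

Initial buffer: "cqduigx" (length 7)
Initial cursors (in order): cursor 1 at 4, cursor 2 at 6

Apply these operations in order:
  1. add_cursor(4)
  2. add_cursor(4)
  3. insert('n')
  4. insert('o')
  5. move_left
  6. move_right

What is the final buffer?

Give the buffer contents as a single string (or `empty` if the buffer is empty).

Answer: cqdunnnoooignox

Derivation:
After op 1 (add_cursor(4)): buffer="cqduigx" (len 7), cursors c1@4 c3@4 c2@6, authorship .......
After op 2 (add_cursor(4)): buffer="cqduigx" (len 7), cursors c1@4 c3@4 c4@4 c2@6, authorship .......
After op 3 (insert('n')): buffer="cqdunnnignx" (len 11), cursors c1@7 c3@7 c4@7 c2@10, authorship ....134..2.
After op 4 (insert('o')): buffer="cqdunnnoooignox" (len 15), cursors c1@10 c3@10 c4@10 c2@14, authorship ....134134..22.
After op 5 (move_left): buffer="cqdunnnoooignox" (len 15), cursors c1@9 c3@9 c4@9 c2@13, authorship ....134134..22.
After op 6 (move_right): buffer="cqdunnnoooignox" (len 15), cursors c1@10 c3@10 c4@10 c2@14, authorship ....134134..22.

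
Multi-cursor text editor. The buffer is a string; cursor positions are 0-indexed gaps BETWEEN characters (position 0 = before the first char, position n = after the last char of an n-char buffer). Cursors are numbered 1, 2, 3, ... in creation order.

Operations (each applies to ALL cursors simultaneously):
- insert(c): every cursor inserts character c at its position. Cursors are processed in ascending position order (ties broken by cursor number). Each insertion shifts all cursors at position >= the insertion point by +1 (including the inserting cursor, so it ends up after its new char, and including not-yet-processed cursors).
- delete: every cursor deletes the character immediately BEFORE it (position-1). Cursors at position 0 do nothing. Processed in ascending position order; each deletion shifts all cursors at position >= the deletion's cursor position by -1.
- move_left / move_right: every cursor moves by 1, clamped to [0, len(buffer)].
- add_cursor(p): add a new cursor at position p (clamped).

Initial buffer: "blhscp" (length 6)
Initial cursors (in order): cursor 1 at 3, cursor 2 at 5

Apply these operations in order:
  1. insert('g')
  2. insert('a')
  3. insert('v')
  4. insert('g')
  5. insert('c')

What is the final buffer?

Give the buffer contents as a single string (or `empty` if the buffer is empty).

After op 1 (insert('g')): buffer="blhgscgp" (len 8), cursors c1@4 c2@7, authorship ...1..2.
After op 2 (insert('a')): buffer="blhgascgap" (len 10), cursors c1@5 c2@9, authorship ...11..22.
After op 3 (insert('v')): buffer="blhgavscgavp" (len 12), cursors c1@6 c2@11, authorship ...111..222.
After op 4 (insert('g')): buffer="blhgavgscgavgp" (len 14), cursors c1@7 c2@13, authorship ...1111..2222.
After op 5 (insert('c')): buffer="blhgavgcscgavgcp" (len 16), cursors c1@8 c2@15, authorship ...11111..22222.

Answer: blhgavgcscgavgcp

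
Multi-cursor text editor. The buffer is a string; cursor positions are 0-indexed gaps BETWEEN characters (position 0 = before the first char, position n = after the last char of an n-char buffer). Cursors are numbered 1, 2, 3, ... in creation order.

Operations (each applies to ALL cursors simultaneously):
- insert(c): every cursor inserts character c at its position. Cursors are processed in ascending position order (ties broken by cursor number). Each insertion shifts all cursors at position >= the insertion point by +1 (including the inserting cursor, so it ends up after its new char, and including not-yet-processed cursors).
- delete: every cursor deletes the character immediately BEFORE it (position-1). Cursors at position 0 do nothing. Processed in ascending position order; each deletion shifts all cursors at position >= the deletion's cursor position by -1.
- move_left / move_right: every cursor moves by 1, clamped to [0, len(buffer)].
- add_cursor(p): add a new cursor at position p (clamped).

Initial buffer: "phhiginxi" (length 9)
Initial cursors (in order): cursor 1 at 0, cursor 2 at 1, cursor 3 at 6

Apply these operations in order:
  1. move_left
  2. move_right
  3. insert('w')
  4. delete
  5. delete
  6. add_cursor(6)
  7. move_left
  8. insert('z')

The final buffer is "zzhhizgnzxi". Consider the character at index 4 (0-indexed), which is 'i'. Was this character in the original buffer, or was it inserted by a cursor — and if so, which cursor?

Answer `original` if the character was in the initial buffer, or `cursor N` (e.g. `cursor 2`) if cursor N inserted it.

Answer: original

Derivation:
After op 1 (move_left): buffer="phhiginxi" (len 9), cursors c1@0 c2@0 c3@5, authorship .........
After op 2 (move_right): buffer="phhiginxi" (len 9), cursors c1@1 c2@1 c3@6, authorship .........
After op 3 (insert('w')): buffer="pwwhhigiwnxi" (len 12), cursors c1@3 c2@3 c3@9, authorship .12.....3...
After op 4 (delete): buffer="phhiginxi" (len 9), cursors c1@1 c2@1 c3@6, authorship .........
After op 5 (delete): buffer="hhignxi" (len 7), cursors c1@0 c2@0 c3@4, authorship .......
After op 6 (add_cursor(6)): buffer="hhignxi" (len 7), cursors c1@0 c2@0 c3@4 c4@6, authorship .......
After op 7 (move_left): buffer="hhignxi" (len 7), cursors c1@0 c2@0 c3@3 c4@5, authorship .......
After op 8 (insert('z')): buffer="zzhhizgnzxi" (len 11), cursors c1@2 c2@2 c3@6 c4@9, authorship 12...3..4..
Authorship (.=original, N=cursor N): 1 2 . . . 3 . . 4 . .
Index 4: author = original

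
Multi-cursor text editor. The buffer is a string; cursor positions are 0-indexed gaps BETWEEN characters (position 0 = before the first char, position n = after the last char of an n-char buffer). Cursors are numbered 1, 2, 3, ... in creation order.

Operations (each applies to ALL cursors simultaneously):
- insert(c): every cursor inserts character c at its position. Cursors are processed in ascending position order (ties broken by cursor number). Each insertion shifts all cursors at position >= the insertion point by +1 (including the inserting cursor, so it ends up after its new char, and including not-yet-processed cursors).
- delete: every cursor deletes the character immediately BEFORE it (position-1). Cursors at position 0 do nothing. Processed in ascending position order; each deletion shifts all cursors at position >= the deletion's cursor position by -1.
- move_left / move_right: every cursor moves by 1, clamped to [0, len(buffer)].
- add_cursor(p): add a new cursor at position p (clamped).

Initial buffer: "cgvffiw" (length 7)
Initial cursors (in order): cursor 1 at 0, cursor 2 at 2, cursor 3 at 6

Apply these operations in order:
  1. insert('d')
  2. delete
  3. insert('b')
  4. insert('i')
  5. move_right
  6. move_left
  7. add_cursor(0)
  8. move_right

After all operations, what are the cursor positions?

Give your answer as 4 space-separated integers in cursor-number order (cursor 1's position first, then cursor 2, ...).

Answer: 3 7 13 1

Derivation:
After op 1 (insert('d')): buffer="dcgdvffidw" (len 10), cursors c1@1 c2@4 c3@9, authorship 1..2....3.
After op 2 (delete): buffer="cgvffiw" (len 7), cursors c1@0 c2@2 c3@6, authorship .......
After op 3 (insert('b')): buffer="bcgbvffibw" (len 10), cursors c1@1 c2@4 c3@9, authorship 1..2....3.
After op 4 (insert('i')): buffer="bicgbivffibiw" (len 13), cursors c1@2 c2@6 c3@12, authorship 11..22....33.
After op 5 (move_right): buffer="bicgbivffibiw" (len 13), cursors c1@3 c2@7 c3@13, authorship 11..22....33.
After op 6 (move_left): buffer="bicgbivffibiw" (len 13), cursors c1@2 c2@6 c3@12, authorship 11..22....33.
After op 7 (add_cursor(0)): buffer="bicgbivffibiw" (len 13), cursors c4@0 c1@2 c2@6 c3@12, authorship 11..22....33.
After op 8 (move_right): buffer="bicgbivffibiw" (len 13), cursors c4@1 c1@3 c2@7 c3@13, authorship 11..22....33.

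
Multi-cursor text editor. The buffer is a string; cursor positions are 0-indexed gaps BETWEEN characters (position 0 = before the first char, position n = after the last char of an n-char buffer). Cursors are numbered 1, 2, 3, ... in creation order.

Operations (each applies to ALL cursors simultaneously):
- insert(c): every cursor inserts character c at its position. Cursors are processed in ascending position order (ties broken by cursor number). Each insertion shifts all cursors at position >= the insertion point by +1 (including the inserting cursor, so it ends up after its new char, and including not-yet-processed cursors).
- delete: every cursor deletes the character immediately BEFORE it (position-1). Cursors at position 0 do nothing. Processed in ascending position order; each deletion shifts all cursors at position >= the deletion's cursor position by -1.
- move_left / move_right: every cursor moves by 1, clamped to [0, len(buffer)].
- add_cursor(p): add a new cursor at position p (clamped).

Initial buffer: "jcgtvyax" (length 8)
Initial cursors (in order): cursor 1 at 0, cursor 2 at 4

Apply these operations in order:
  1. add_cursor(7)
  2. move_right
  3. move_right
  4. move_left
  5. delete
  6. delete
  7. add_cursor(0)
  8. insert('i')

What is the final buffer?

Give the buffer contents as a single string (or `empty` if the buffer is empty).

After op 1 (add_cursor(7)): buffer="jcgtvyax" (len 8), cursors c1@0 c2@4 c3@7, authorship ........
After op 2 (move_right): buffer="jcgtvyax" (len 8), cursors c1@1 c2@5 c3@8, authorship ........
After op 3 (move_right): buffer="jcgtvyax" (len 8), cursors c1@2 c2@6 c3@8, authorship ........
After op 4 (move_left): buffer="jcgtvyax" (len 8), cursors c1@1 c2@5 c3@7, authorship ........
After op 5 (delete): buffer="cgtyx" (len 5), cursors c1@0 c2@3 c3@4, authorship .....
After op 6 (delete): buffer="cgx" (len 3), cursors c1@0 c2@2 c3@2, authorship ...
After op 7 (add_cursor(0)): buffer="cgx" (len 3), cursors c1@0 c4@0 c2@2 c3@2, authorship ...
After op 8 (insert('i')): buffer="iicgiix" (len 7), cursors c1@2 c4@2 c2@6 c3@6, authorship 14..23.

Answer: iicgiix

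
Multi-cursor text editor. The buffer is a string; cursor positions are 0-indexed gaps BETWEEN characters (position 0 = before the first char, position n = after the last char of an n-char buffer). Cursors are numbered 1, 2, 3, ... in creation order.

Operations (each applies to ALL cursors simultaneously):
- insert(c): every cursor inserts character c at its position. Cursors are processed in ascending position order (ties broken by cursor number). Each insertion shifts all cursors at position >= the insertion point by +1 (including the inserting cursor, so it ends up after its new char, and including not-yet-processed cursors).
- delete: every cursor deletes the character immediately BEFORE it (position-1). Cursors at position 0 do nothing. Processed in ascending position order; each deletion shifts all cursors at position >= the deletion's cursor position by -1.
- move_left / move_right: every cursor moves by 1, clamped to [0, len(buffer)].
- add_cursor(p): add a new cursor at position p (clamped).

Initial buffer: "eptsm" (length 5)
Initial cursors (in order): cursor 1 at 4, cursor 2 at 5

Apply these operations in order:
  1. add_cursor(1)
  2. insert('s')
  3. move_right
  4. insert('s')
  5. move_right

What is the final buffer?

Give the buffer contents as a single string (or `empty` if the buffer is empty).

After op 1 (add_cursor(1)): buffer="eptsm" (len 5), cursors c3@1 c1@4 c2@5, authorship .....
After op 2 (insert('s')): buffer="esptssms" (len 8), cursors c3@2 c1@6 c2@8, authorship .3...1.2
After op 3 (move_right): buffer="esptssms" (len 8), cursors c3@3 c1@7 c2@8, authorship .3...1.2
After op 4 (insert('s')): buffer="espstssmsss" (len 11), cursors c3@4 c1@9 c2@11, authorship .3.3..1.122
After op 5 (move_right): buffer="espstssmsss" (len 11), cursors c3@5 c1@10 c2@11, authorship .3.3..1.122

Answer: espstssmsss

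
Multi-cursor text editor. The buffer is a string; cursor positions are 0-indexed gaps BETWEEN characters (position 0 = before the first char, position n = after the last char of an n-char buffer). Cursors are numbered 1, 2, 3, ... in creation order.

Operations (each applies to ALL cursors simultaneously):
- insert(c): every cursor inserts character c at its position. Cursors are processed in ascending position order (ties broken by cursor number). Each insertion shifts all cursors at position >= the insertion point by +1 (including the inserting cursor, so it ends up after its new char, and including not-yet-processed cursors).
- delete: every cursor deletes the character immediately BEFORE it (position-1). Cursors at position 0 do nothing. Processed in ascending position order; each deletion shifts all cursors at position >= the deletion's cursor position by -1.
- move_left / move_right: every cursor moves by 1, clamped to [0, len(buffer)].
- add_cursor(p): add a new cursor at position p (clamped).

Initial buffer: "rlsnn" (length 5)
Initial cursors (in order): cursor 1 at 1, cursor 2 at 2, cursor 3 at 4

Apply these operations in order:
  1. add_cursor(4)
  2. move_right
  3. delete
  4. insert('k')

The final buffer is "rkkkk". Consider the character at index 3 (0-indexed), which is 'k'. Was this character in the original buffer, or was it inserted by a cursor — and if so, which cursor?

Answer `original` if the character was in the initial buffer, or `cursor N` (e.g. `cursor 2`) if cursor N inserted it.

After op 1 (add_cursor(4)): buffer="rlsnn" (len 5), cursors c1@1 c2@2 c3@4 c4@4, authorship .....
After op 2 (move_right): buffer="rlsnn" (len 5), cursors c1@2 c2@3 c3@5 c4@5, authorship .....
After op 3 (delete): buffer="r" (len 1), cursors c1@1 c2@1 c3@1 c4@1, authorship .
After op 4 (insert('k')): buffer="rkkkk" (len 5), cursors c1@5 c2@5 c3@5 c4@5, authorship .1234
Authorship (.=original, N=cursor N): . 1 2 3 4
Index 3: author = 3

Answer: cursor 3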